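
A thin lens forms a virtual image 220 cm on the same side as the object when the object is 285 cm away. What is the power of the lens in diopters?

P = -0.104 D

Virtual image ⇒ d_i = −220 cm.
1/f = 1/d_o + 1/d_i = 1/(285) + 1/(-220) = -0.001037 cm⁻¹.
f = -964.6 cm = -9.646 m, so P = 1/f = -0.104 D.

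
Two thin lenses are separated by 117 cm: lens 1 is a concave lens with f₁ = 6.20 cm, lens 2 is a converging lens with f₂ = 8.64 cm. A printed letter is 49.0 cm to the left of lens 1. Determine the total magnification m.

m = -0.00852

f₁ = −6.20 cm (diverging).
Lens 1: 1/d_i1 = 1/(-6.20) − 1/(49.0) = -0.1817, so d_i1 = -5.504 cm; m₁ = −d_i1/d_o1 = +0.1123.
d_o2 = 117 − (-5.504) = 122.5 cm.
Lens 2: 1/d_i2 = 1/(8.64) − 1/(122.5) = 0.1076, so d_i2 = 9.296 cm; m₂ = −d_i2/d_o2 = -0.07588.
m = m₁·m₂ = (+0.1123)(-0.07588) = -0.00852.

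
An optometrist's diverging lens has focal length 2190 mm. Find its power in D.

For a diverging lens, f = −2190 mm.
f = -219 cm = -2.19 m.
P = 1/f = 1/(-2.19 m) = -0.457 D.

P = -0.457 D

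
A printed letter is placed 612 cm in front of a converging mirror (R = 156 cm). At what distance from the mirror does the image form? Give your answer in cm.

f = R/2 = 156/2 = 78.00 cm.
Mirror equation: 1/d_i = 1/f − 1/d_o = 1/(78.00) − 1/(612) = 0.01282 − 0.001634 = 0.01119, so d_i = 89.4 cm.
The image is real, inverted and reduced, in front of the mirror.

89.4 cm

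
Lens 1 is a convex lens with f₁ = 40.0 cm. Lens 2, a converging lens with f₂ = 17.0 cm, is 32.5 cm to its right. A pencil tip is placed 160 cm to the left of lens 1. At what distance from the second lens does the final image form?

9.36 cm

Lens 1: 1/d_i1 = 1/f₁ − 1/d_o1 = 1/(40.0) − 1/(160) = 0.01875, so d_i1 = 53.33 cm.
The intermediate image is 53.33 cm to the right of lens 1, which lies 20.83 cm to the right of lens 2 — a virtual object — so d_o2 = −20.83 cm.
Lens 2: 1/d_i2 = 1/f₂ − 1/d_o2 = 1/(17.0) − 1/(-20.83) = 0.1068, so d_i2 = 9.36 cm.
The final image is real, 9.36 cm to the right of lens 2 (overall magnification ≈ -0.15).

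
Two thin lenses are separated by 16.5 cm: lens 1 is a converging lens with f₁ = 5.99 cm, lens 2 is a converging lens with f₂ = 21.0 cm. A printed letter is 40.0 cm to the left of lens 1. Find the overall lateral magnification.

Lens 1: 1/d_i1 = 1/(5.99) − 1/(40.0) = 0.1419, so d_i1 = 7.045 cm; m₁ = −d_i1/d_o1 = -0.1761.
d_o2 = 16.5 − (7.045) = 9.455 cm.
Lens 2: 1/d_i2 = 1/(21.0) − 1/(9.455) = -0.05815, so d_i2 = -17.20 cm; m₂ = −d_i2/d_o2 = +1.819.
m = m₁·m₂ = (-0.1761)(+1.819) = -0.320.

m = -0.320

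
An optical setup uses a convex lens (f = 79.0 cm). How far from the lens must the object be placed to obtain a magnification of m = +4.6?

61.8 cm

m = −d_i/d_o ⇒ d_i = −m·d_o.
1/f = 1/d_o + 1/d_i = 1/d_o − 1/(m·d_o) = (1 − 1/m)/d_o, so d_o = f(1 − 1/m) = (79.00)(1 − 1/(+4.6)) = 61.8 cm.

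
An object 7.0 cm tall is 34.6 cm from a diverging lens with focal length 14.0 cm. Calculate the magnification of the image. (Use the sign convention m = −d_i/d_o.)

m = +0.288

For a diverging lens, f = -14.0 cm.
1/d_i = 1/f − 1/d_o = 1/(-14.00) − 1/(34.6) = -0.1003, so d_i = -9.967 cm.
m = −d_i/d_o = −(-9.967)/(34.6) = +0.288.
The image is virtual, upright and reduced, on the same side as the object.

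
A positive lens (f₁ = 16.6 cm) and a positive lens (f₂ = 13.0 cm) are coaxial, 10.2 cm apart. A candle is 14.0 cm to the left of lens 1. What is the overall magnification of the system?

Lens 1: 1/d_i1 = 1/(16.6) − 1/(14.0) = -0.01119, so d_i1 = -89.38 cm; m₁ = −d_i1/d_o1 = +6.384.
d_o2 = 10.2 − (-89.38) = 99.58 cm.
Lens 2: 1/d_i2 = 1/(13.0) − 1/(99.58) = 0.06688, so d_i2 = 14.95 cm; m₂ = −d_i2/d_o2 = -0.1502.
m = m₁·m₂ = (+6.384)(-0.1502) = -0.959.

m = -0.959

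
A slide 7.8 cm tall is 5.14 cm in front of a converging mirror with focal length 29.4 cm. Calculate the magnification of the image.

1/d_i = 1/f − 1/d_o = 1/(29.40) − 1/(5.14) = -0.1605, so d_i = -6.229 cm.
m = −d_i/d_o = −(-6.229)/(5.14) = +1.21.
The image is virtual, upright and enlarged, behind the mirror.

m = +1.21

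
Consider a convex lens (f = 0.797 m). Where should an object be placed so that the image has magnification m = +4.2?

m = −d_i/d_o ⇒ d_i = −m·d_o.
1/f = 1/d_o + 1/d_i = 1/d_o − 1/(m·d_o) = (1 − 1/m)/d_o, so d_o = f(1 − 1/m) = (0.7970)(1 − 1/(+4.2)) = 0.607 m.

0.607 m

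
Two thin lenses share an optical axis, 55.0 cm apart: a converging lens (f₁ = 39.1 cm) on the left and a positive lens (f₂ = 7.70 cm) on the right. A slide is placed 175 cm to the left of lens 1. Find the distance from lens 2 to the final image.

11.7 cm

Lens 1: 1/d_i1 = 1/f₁ − 1/d_o1 = 1/(39.1) − 1/(175) = 0.01986, so d_i1 = 50.35 cm.
The intermediate image is 50.35 cm to the right of lens 1, which is 55.0 − (50.35) = 4.650 cm to the left of lens 2, so d_o2 = +4.650 cm.
Lens 2: 1/d_i2 = 1/f₂ − 1/d_o2 = 1/(7.70) − 1/(4.650) = -0.08518, so d_i2 = -11.7 cm.
The final image is virtual, 11.7 cm to the left of lens 2 (overall magnification ≈ -0.73).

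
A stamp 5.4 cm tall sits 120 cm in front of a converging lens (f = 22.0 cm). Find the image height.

1/d_i = 1/f − 1/d_o = 1/(22.00) − 1/(120) = 0.03712, so d_i = 26.94 cm.
m = −d_i/d_o = -0.2245.
|h_i| = |m|·h_o = 0.2245 × 5.4 = 1.21 cm. The image is real, inverted and reduced, on the far side of the lens.

1.21 cm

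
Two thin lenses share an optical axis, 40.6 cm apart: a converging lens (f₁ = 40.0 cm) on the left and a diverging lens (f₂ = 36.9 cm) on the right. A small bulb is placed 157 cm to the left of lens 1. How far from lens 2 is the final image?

20.3 cm

Lens 1: 1/d_i1 = 1/f₁ − 1/d_o1 = 1/(40.0) − 1/(157) = 0.01863, so d_i1 = 53.68 cm.
The intermediate image is 53.68 cm to the right of lens 1, which lies 13.08 cm to the right of lens 2 — a virtual object — so d_o2 = −13.08 cm.
Lens 2 is diverging, so f₂ = −36.9 cm.
Lens 2: 1/d_i2 = 1/f₂ − 1/d_o2 = 1/(-36.9) − 1/(-13.08) = 0.04935, so d_i2 = 20.3 cm.
The final image is real, 20.3 cm to the right of lens 2 (overall magnification ≈ -0.53).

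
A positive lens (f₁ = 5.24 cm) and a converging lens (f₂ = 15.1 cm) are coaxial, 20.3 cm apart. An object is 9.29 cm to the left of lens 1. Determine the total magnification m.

m = -2.86

Lens 1: 1/d_i1 = 1/(5.24) − 1/(9.29) = 0.08320, so d_i1 = 12.02 cm; m₁ = −d_i1/d_o1 = -1.294.
d_o2 = 20.3 − (12.02) = 8.280 cm.
Lens 2: 1/d_i2 = 1/(15.1) − 1/(8.280) = -0.05455, so d_i2 = -18.33 cm; m₂ = −d_i2/d_o2 = +2.214.
m = m₁·m₂ = (-1.294)(+2.214) = -2.86.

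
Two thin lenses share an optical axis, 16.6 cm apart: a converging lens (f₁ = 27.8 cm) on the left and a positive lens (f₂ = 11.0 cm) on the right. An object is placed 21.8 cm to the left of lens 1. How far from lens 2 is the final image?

Lens 1: 1/d_i1 = 1/f₁ − 1/d_o1 = 1/(27.8) − 1/(21.8) = -0.009900, so d_i1 = -101.0 cm.
The intermediate image is 101.0 cm to the left of lens 1 (virtual), which is 16.6 − (-101.0) = 117.6 cm to the left of lens 2, so d_o2 = +117.6 cm.
Lens 2: 1/d_i2 = 1/f₂ − 1/d_o2 = 1/(11.0) − 1/(117.6) = 0.08241, so d_i2 = 12.1 cm.
The final image is real, 12.1 cm to the right of lens 2 (overall magnification ≈ -0.48).

12.1 cm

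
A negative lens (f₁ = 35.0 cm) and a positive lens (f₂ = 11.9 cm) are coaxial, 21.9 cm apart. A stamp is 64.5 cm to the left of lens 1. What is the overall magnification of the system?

m = -0.128

f₁ = −35.0 cm (diverging).
Lens 1: 1/d_i1 = 1/(-35.0) − 1/(64.5) = -0.04408, so d_i1 = -22.69 cm; m₁ = −d_i1/d_o1 = +0.3518.
d_o2 = 21.9 − (-22.69) = 44.59 cm.
Lens 2: 1/d_i2 = 1/(11.9) − 1/(44.59) = 0.06161, so d_i2 = 16.23 cm; m₂ = −d_i2/d_o2 = -0.3640.
m = m₁·m₂ = (+0.3518)(-0.3640) = -0.128.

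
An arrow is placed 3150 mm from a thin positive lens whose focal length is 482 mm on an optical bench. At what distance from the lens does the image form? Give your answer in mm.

Lens equation: 1/d_i = 1/f − 1/d_o = 1/(482.0) − 1/(3150) = 0.002075 − 0.0003175 = 0.001757, so d_i = 569 mm.
The image is real, inverted and reduced, on the far side of the lens.

569 mm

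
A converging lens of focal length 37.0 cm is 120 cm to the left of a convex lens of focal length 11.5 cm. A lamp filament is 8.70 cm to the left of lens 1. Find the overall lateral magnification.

Lens 1: 1/d_i1 = 1/(37.0) − 1/(8.70) = -0.08792, so d_i1 = -11.37 cm; m₁ = −d_i1/d_o1 = +1.307.
d_o2 = 120 − (-11.37) = 131.4 cm.
Lens 2: 1/d_i2 = 1/(11.5) − 1/(131.4) = 0.07935, so d_i2 = 12.60 cm; m₂ = −d_i2/d_o2 = -0.09591.
m = m₁·m₂ = (+1.307)(-0.09591) = -0.125.

m = -0.125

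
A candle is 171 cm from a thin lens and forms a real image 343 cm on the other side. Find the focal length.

f = 114 cm (converging)

Real image ⇒ d_i = +343 cm.
1/f = 1/d_o + 1/d_i = 1/(171) + 1/(343) = 0.008763, so f = 114 cm.
Since f is positive, the thin lens is converging.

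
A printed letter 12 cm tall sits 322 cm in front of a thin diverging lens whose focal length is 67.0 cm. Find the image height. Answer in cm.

For a diverging lens, f = -67.0 cm.
1/d_i = 1/f − 1/d_o = 1/(-67.00) − 1/(322) = -0.01803, so d_i = -55.46 cm.
m = −d_i/d_o = +0.1722.
|h_i| = |m|·h_o = 0.1722 × 12 = 2.07 cm. The image is virtual, upright and reduced, on the same side as the object.

2.07 cm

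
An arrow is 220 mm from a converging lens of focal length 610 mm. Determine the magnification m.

m = +1.56

1/d_i = 1/f − 1/d_o = 1/(610.0) − 1/(220) = -0.002906, so d_i = -344.1 mm.
m = −d_i/d_o = −(-344.1)/(220) = +1.56.
The image is virtual, upright and enlarged, on the same side as the object.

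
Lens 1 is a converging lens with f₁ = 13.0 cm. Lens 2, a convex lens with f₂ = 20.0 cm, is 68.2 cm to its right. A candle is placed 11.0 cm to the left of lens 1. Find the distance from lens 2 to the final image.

Lens 1: 1/d_i1 = 1/f₁ − 1/d_o1 = 1/(13.0) − 1/(11.0) = -0.01399, so d_i1 = -71.50 cm.
The intermediate image is 71.50 cm to the left of lens 1 (virtual), which is 68.2 − (-71.50) = 139.7 cm to the left of lens 2, so d_o2 = +139.7 cm.
Lens 2: 1/d_i2 = 1/f₂ − 1/d_o2 = 1/(20.0) − 1/(139.7) = 0.04284, so d_i2 = 23.3 cm.
The final image is real, 23.3 cm to the right of lens 2 (overall magnification ≈ -1.1).

23.3 cm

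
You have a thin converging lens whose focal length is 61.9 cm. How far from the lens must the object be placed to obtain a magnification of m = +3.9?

m = −d_i/d_o ⇒ d_i = −m·d_o.
1/f = 1/d_o + 1/d_i = 1/d_o − 1/(m·d_o) = (1 − 1/m)/d_o, so d_o = f(1 − 1/m) = (61.90)(1 − 1/(+3.9)) = 46.0 cm.

46.0 cm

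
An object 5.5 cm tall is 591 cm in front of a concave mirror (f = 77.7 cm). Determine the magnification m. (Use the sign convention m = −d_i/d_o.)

m = -0.151

1/d_i = 1/f − 1/d_o = 1/(77.70) − 1/(591) = 0.01118, so d_i = 89.46 cm.
m = −d_i/d_o = −(89.46)/(591) = -0.151.
The image is real, inverted and reduced, in front of the mirror.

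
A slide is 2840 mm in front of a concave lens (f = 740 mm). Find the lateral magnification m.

m = +0.207

For a concave lens, f = -740 mm.
1/d_i = 1/f − 1/d_o = 1/(-740.0) − 1/(2840) = -0.001703, so d_i = -587.0 mm.
m = −d_i/d_o = −(-587.0)/(2840) = +0.207.
The image is virtual, upright and reduced, on the same side as the object.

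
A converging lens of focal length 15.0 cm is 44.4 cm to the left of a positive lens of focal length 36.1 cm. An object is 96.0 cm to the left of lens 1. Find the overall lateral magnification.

Lens 1: 1/d_i1 = 1/(15.0) − 1/(96.0) = 0.05625, so d_i1 = 17.78 cm; m₁ = −d_i1/d_o1 = -0.1852.
d_o2 = 44.4 − (17.78) = 26.62 cm.
Lens 2: 1/d_i2 = 1/(36.1) − 1/(26.62) = -0.009865, so d_i2 = -101.4 cm; m₂ = −d_i2/d_o2 = +3.808.
m = m₁·m₂ = (-0.1852)(+3.808) = -0.705.

m = -0.705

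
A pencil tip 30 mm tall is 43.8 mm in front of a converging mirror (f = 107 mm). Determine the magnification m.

m = +1.69

1/d_i = 1/f − 1/d_o = 1/(107.0) − 1/(43.8) = -0.01349, so d_i = -74.16 mm.
m = −d_i/d_o = −(-74.16)/(43.8) = +1.69.
The image is virtual, upright and enlarged, behind the mirror.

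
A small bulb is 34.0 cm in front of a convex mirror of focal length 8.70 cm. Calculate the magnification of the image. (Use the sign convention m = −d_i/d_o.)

m = +0.204

For a convex mirror, f = -8.70 cm.
1/d_i = 1/f − 1/d_o = 1/(-8.700) − 1/(34.0) = -0.1444, so d_i = -6.927 cm.
m = −d_i/d_o = −(-6.927)/(34.0) = +0.204.
The image is virtual, upright and reduced, behind the mirror.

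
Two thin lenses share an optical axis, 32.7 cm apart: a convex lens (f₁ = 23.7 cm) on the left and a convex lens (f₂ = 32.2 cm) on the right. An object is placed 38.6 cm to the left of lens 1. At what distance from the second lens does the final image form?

Lens 1: 1/d_i1 = 1/f₁ − 1/d_o1 = 1/(23.7) − 1/(38.6) = 0.01629, so d_i1 = 61.40 cm.
The intermediate image is 61.40 cm to the right of lens 1, which lies 28.70 cm to the right of lens 2 — a virtual object — so d_o2 = −28.70 cm.
Lens 2: 1/d_i2 = 1/f₂ − 1/d_o2 = 1/(32.2) − 1/(-28.70) = 0.06590, so d_i2 = 15.2 cm.
The final image is real, 15.2 cm to the right of lens 2 (overall magnification ≈ -0.84).

15.2 cm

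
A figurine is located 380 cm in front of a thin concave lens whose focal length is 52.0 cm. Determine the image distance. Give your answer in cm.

45.7 cm

For a concave lens, f = -52.0 cm.
Lens equation: 1/d_i = 1/f − 1/d_o = 1/(-52.00) − 1/(380) = -0.01923 − 0.002632 = -0.02186, so d_i = -45.7 cm.
The image is virtual, upright and reduced, on the same side as the object.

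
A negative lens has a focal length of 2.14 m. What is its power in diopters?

For a negative lens, f = −2.14 m.
P = 1/f = 1/(-2.14 m) = -0.467 D.

P = -0.467 D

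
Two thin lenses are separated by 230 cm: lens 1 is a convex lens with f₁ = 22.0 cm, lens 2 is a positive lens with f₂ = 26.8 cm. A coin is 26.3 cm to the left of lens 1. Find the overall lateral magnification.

Lens 1: 1/d_i1 = 1/(22.0) − 1/(26.3) = 0.007432, so d_i1 = 134.6 cm; m₁ = −d_i1/d_o1 = -5.118.
d_o2 = 230 − (134.6) = 95.40 cm.
Lens 2: 1/d_i2 = 1/(26.8) − 1/(95.40) = 0.02683, so d_i2 = 37.27 cm; m₂ = −d_i2/d_o2 = -0.3907.
m = m₁·m₂ = (-5.118)(-0.3907) = +2.00.

m = +2.00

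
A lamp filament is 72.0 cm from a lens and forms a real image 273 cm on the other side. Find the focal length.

Real image ⇒ d_i = +273 cm.
1/f = 1/d_o + 1/d_i = 1/(72.0) + 1/(273) = 0.01755, so f = 57.0 cm.
Since f is positive, the lens is converging.

f = 57.0 cm (converging)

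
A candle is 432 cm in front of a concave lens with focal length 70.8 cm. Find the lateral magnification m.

For a concave lens, f = -70.8 cm.
1/d_i = 1/f − 1/d_o = 1/(-70.80) − 1/(432) = -0.01644, so d_i = -60.83 cm.
m = −d_i/d_o = −(-60.83)/(432) = +0.141.
The image is virtual, upright and reduced, on the same side as the object.

m = +0.141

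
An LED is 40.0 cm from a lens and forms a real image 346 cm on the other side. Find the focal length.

Real image ⇒ d_i = +346 cm.
1/f = 1/d_o + 1/d_i = 1/(40.0) + 1/(346) = 0.02789, so f = 35.9 cm.
Since f is positive, the lens is converging.

f = 35.9 cm (converging)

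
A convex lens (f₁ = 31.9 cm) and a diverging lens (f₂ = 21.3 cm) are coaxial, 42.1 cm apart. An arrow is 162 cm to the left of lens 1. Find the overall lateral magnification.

Lens 1: 1/d_i1 = 1/(31.9) − 1/(162) = 0.02518, so d_i1 = 39.72 cm; m₁ = −d_i1/d_o1 = -0.2452.
d_o2 = 42.1 − (39.72) = 2.380 cm.
f₂ = −21.3 cm (diverging).
Lens 2: 1/d_i2 = 1/(-21.3) − 1/(2.380) = -0.4671, so d_i2 = -2.141 cm; m₂ = −d_i2/d_o2 = +0.8995.
m = m₁·m₂ = (-0.2452)(+0.8995) = -0.221.

m = -0.221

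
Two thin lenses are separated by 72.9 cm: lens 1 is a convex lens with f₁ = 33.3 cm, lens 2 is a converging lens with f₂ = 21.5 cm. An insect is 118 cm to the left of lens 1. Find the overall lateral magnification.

Lens 1: 1/d_i1 = 1/(33.3) − 1/(118) = 0.02156, so d_i1 = 46.39 cm; m₁ = −d_i1/d_o1 = -0.3931.
d_o2 = 72.9 − (46.39) = 26.51 cm.
Lens 2: 1/d_i2 = 1/(21.5) − 1/(26.51) = 0.008790, so d_i2 = 113.8 cm; m₂ = −d_i2/d_o2 = -4.291.
m = m₁·m₂ = (-0.3931)(-4.291) = +1.69.

m = +1.69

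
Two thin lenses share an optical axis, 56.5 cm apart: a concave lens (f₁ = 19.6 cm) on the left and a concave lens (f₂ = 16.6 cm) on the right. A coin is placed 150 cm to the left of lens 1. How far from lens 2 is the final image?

13.6 cm

Lens 1 is diverging, so f₁ = −19.6 cm.
Lens 1: 1/d_i1 = 1/f₁ − 1/d_o1 = 1/(-19.6) − 1/(150) = -0.05769, so d_i1 = -17.33 cm.
The intermediate image is 17.33 cm to the left of lens 1 (virtual), which is 56.5 − (-17.33) = 73.83 cm to the left of lens 2, so d_o2 = +73.83 cm.
Lens 2 is diverging, so f₂ = −16.6 cm.
Lens 2: 1/d_i2 = 1/f₂ − 1/d_o2 = 1/(-16.6) − 1/(73.83) = -0.07379, so d_i2 = -13.6 cm.
The final image is virtual, 13.6 cm to the left of lens 2 (overall magnification ≈ 0.021).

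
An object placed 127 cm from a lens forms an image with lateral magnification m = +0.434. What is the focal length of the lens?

m = −d_i/d_o ⇒ d_i = −m·d_o = −(+0.434)·(127) = -55.12 cm.
1/f = 1/d_o + 1/d_i = 1/(127) + 1/(-55.12) = -0.01027, so f = -97.4 cm.
Since f is negative, the lens is diverging.

f = -97.4 cm (diverging)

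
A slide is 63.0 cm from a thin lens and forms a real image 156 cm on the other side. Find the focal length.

Real image ⇒ d_i = +156 cm.
1/f = 1/d_o + 1/d_i = 1/(63.0) + 1/(156) = 0.02228, so f = 44.9 cm.
Since f is positive, the thin lens is converging.

f = 44.9 cm (converging)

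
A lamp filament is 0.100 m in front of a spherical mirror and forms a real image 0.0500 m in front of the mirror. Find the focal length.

Real image ⇒ d_i = +0.0500 m.
1/f = 1/d_o + 1/d_i = 1/(0.100) + 1/(0.0500) = 30.00, so f = 0.0333 m.
Since f is positive, the spherical mirror is concave.

f = 0.0333 m (concave)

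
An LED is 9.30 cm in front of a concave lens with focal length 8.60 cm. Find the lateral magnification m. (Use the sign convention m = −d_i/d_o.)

m = +0.480

For a concave lens, f = -8.60 cm.
1/d_i = 1/f − 1/d_o = 1/(-8.600) − 1/(9.30) = -0.2238, so d_i = -4.468 cm.
m = −d_i/d_o = −(-4.468)/(9.30) = +0.480.
The image is virtual, upright and reduced, on the same side as the object.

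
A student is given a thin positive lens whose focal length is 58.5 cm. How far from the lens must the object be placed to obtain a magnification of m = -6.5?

m = −d_i/d_o ⇒ d_i = −m·d_o.
1/f = 1/d_o + 1/d_i = 1/d_o − 1/(m·d_o) = (1 − 1/m)/d_o, so d_o = f(1 − 1/m) = (58.50)(1 − 1/(-6.5)) = 67.5 cm.

67.5 cm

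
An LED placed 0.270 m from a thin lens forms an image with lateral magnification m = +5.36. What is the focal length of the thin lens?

f = 0.332 m (converging)

m = −d_i/d_o ⇒ d_i = −m·d_o = −(+5.36)·(0.270) = -1.447 m.
1/f = 1/d_o + 1/d_i = 1/(0.270) + 1/(-1.447) = 3.013, so f = 0.332 m.
Since f is positive, the thin lens is converging.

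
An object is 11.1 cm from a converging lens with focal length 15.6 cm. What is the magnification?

m = +3.47

1/d_i = 1/f − 1/d_o = 1/(15.60) − 1/(11.1) = -0.02599, so d_i = -38.48 cm.
m = −d_i/d_o = −(-38.48)/(11.1) = +3.47.
The image is virtual, upright and enlarged, on the same side as the object.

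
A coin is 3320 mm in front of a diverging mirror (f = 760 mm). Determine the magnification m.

m = +0.186

For a diverging mirror, f = -760 mm.
1/d_i = 1/f − 1/d_o = 1/(-760.0) − 1/(3320) = -0.001617, so d_i = -618.4 mm.
m = −d_i/d_o = −(-618.4)/(3320) = +0.186.
The image is virtual, upright and reduced, behind the mirror.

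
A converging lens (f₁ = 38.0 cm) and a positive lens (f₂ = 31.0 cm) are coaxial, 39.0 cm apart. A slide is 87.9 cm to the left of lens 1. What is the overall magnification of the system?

Lens 1: 1/d_i1 = 1/(38.0) − 1/(87.9) = 0.01494, so d_i1 = 66.94 cm; m₁ = −d_i1/d_o1 = -0.7615.
d_o2 = 39.0 − (66.94) = -27.94 cm (virtual object).
Lens 2: 1/d_i2 = 1/(31.0) − 1/(-27.94) = 0.06805, so d_i2 = 14.70 cm; m₂ = −d_i2/d_o2 = +0.5260.
m = m₁·m₂ = (-0.7615)(+0.5260) = -0.401.

m = -0.401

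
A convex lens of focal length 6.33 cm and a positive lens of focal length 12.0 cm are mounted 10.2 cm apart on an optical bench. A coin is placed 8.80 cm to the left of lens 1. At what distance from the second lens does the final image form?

6.09 cm

Lens 1: 1/d_i1 = 1/f₁ − 1/d_o1 = 1/(6.33) − 1/(8.80) = 0.04434, so d_i1 = 22.55 cm.
The intermediate image is 22.55 cm to the right of lens 1, which lies 12.35 cm to the right of lens 2 — a virtual object — so d_o2 = −12.35 cm.
Lens 2: 1/d_i2 = 1/f₂ − 1/d_o2 = 1/(12.0) − 1/(-12.35) = 0.1643, so d_i2 = 6.09 cm.
The final image is real, 6.09 cm to the right of lens 2 (overall magnification ≈ -1.3).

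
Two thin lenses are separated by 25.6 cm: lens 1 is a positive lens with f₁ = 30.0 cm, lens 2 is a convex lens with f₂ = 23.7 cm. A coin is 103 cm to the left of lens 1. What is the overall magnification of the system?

Lens 1: 1/d_i1 = 1/(30.0) − 1/(103) = 0.02362, so d_i1 = 42.33 cm; m₁ = −d_i1/d_o1 = -0.4110.
d_o2 = 25.6 − (42.33) = -16.73 cm (virtual object).
Lens 2: 1/d_i2 = 1/(23.7) − 1/(-16.73) = 0.1020, so d_i2 = 9.807 cm; m₂ = −d_i2/d_o2 = +0.5862.
m = m₁·m₂ = (-0.4110)(+0.5862) = -0.241.

m = -0.241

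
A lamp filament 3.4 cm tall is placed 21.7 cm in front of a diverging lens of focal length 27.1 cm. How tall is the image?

For a diverging lens, f = -27.1 cm.
1/d_i = 1/f − 1/d_o = 1/(-27.10) − 1/(21.7) = -0.08298, so d_i = -12.05 cm.
m = −d_i/d_o = +0.5553.
|h_i| = |m|·h_o = 0.5553 × 3.4 = 1.89 cm. The image is virtual, upright and reduced, on the same side as the object.

1.89 cm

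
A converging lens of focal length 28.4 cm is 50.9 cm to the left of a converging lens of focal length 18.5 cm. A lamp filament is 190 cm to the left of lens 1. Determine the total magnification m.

m = -3.28

Lens 1: 1/d_i1 = 1/(28.4) − 1/(190) = 0.02995, so d_i1 = 33.39 cm; m₁ = −d_i1/d_o1 = -0.1757.
d_o2 = 50.9 − (33.39) = 17.51 cm.
Lens 2: 1/d_i2 = 1/(18.5) − 1/(17.51) = -0.003056, so d_i2 = -327.2 cm; m₂ = −d_i2/d_o2 = +18.69.
m = m₁·m₂ = (-0.1757)(+18.69) = -3.28.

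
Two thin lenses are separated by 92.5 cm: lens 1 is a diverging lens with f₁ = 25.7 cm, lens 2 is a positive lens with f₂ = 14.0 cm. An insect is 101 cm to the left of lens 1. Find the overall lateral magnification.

f₁ = −25.7 cm (diverging).
Lens 1: 1/d_i1 = 1/(-25.7) − 1/(101) = -0.04881, so d_i1 = -20.49 cm; m₁ = −d_i1/d_o1 = +0.2029.
d_o2 = 92.5 − (-20.49) = 113.0 cm.
Lens 2: 1/d_i2 = 1/(14.0) − 1/(113.0) = 0.06258, so d_i2 = 15.98 cm; m₂ = −d_i2/d_o2 = -0.1414.
m = m₁·m₂ = (+0.2029)(-0.1414) = -0.0287.

m = -0.0287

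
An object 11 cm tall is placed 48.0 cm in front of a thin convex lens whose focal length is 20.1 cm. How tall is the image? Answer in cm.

7.92 cm

1/d_i = 1/f − 1/d_o = 1/(20.10) − 1/(48.0) = 0.02892, so d_i = 34.58 cm.
m = −d_i/d_o = -0.7204.
|h_i| = |m|·h_o = 0.7204 × 11 = 7.92 cm. The image is real, inverted and reduced, on the far side of the lens.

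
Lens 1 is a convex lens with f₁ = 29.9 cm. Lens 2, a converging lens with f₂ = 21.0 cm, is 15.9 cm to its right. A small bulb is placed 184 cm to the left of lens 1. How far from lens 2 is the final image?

10.2 cm

Lens 1: 1/d_i1 = 1/f₁ − 1/d_o1 = 1/(29.9) − 1/(184) = 0.02801, so d_i1 = 35.70 cm.
The intermediate image is 35.70 cm to the right of lens 1, which lies 19.80 cm to the right of lens 2 — a virtual object — so d_o2 = −19.80 cm.
Lens 2: 1/d_i2 = 1/f₂ − 1/d_o2 = 1/(21.0) − 1/(-19.80) = 0.09812, so d_i2 = 10.2 cm.
The final image is real, 10.2 cm to the right of lens 2 (overall magnification ≈ -0.100).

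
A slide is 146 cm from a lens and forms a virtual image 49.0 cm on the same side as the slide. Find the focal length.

f = -73.8 cm (diverging)

Virtual image ⇒ d_i = −49.0 cm.
1/f = 1/d_o + 1/d_i = 1/(146) + 1/(-49.0) = -0.01356, so f = -73.8 cm.
Since f is negative, the lens is diverging.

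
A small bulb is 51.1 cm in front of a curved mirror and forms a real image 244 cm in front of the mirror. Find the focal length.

f = 42.3 cm (concave)

Real image ⇒ d_i = +244 cm.
1/f = 1/d_o + 1/d_i = 1/(51.1) + 1/(244) = 0.02367, so f = 42.3 cm.
Since f is positive, the curved mirror is concave.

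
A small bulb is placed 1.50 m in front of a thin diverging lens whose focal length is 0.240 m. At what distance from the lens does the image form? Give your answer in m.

For a diverging lens, f = -0.240 m.
Lens equation: 1/d_i = 1/f − 1/d_o = 1/(-0.2400) − 1/(1.50) = -4.167 − 0.6667 = -4.833, so d_i = -0.207 m.
The image is virtual, upright and reduced, on the same side as the object.

0.207 m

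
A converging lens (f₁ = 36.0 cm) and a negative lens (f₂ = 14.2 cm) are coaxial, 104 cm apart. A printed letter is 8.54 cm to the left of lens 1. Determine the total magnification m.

m = +0.144

Lens 1: 1/d_i1 = 1/(36.0) − 1/(8.54) = -0.08932, so d_i1 = -11.20 cm; m₁ = −d_i1/d_o1 = +1.311.
d_o2 = 104 − (-11.20) = 115.2 cm.
f₂ = −14.2 cm (diverging).
Lens 2: 1/d_i2 = 1/(-14.2) − 1/(115.2) = -0.07910, so d_i2 = -12.64 cm; m₂ = −d_i2/d_o2 = +0.1097.
m = m₁·m₂ = (+1.311)(+0.1097) = +0.144.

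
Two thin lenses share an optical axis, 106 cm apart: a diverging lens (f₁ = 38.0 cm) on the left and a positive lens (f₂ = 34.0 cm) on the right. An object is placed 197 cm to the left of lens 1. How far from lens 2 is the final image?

Lens 1 is diverging, so f₁ = −38.0 cm.
Lens 1: 1/d_i1 = 1/f₁ − 1/d_o1 = 1/(-38.0) − 1/(197) = -0.03139, so d_i1 = -31.86 cm.
The intermediate image is 31.86 cm to the left of lens 1 (virtual), which is 106 − (-31.86) = 137.9 cm to the left of lens 2, so d_o2 = +137.9 cm.
Lens 2: 1/d_i2 = 1/f₂ − 1/d_o2 = 1/(34.0) − 1/(137.9) = 0.02216, so d_i2 = 45.1 cm.
The final image is real, 45.1 cm to the right of lens 2 (overall magnification ≈ -0.053).

45.1 cm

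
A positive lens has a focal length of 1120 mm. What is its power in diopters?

P = +0.893 D

f = 112 cm = 1.12 m.
P = 1/f = 1/(1.12 m) = +0.893 D.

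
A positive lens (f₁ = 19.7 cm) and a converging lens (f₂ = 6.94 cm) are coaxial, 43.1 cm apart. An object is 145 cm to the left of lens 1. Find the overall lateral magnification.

Lens 1: 1/d_i1 = 1/(19.7) − 1/(145) = 0.04386, so d_i1 = 22.80 cm; m₁ = −d_i1/d_o1 = -0.1572.
d_o2 = 43.1 − (22.80) = 20.30 cm.
Lens 2: 1/d_i2 = 1/(6.94) − 1/(20.30) = 0.09483, so d_i2 = 10.55 cm; m₂ = −d_i2/d_o2 = -0.5195.
m = m₁·m₂ = (-0.1572)(-0.5195) = +0.0817.

m = +0.0817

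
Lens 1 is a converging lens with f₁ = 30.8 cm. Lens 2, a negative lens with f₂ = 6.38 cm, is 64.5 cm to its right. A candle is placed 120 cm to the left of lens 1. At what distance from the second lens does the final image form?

Lens 1: 1/d_i1 = 1/f₁ − 1/d_o1 = 1/(30.8) − 1/(120) = 0.02413, so d_i1 = 41.43 cm.
The intermediate image is 41.43 cm to the right of lens 1, which is 64.5 − (41.43) = 23.07 cm to the left of lens 2, so d_o2 = +23.07 cm.
Lens 2 is diverging, so f₂ = −6.38 cm.
Lens 2: 1/d_i2 = 1/f₂ − 1/d_o2 = 1/(-6.38) − 1/(23.07) = -0.2001, so d_i2 = -5.00 cm.
The final image is virtual, 5.00 cm to the left of lens 2 (overall magnification ≈ -0.075).

5.00 cm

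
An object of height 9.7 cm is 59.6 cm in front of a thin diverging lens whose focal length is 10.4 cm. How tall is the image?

1.44 cm

For a diverging lens, f = -10.4 cm.
1/d_i = 1/f − 1/d_o = 1/(-10.40) − 1/(59.6) = -0.1129, so d_i = -8.855 cm.
m = −d_i/d_o = +0.1486.
|h_i| = |m|·h_o = 0.1486 × 9.7 = 1.44 cm. The image is virtual, upright and reduced, on the same side as the object.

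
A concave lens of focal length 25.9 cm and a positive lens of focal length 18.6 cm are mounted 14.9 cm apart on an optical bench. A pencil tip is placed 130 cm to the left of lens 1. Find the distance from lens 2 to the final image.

37.9 cm

Lens 1 is diverging, so f₁ = −25.9 cm.
Lens 1: 1/d_i1 = 1/f₁ − 1/d_o1 = 1/(-25.9) − 1/(130) = -0.04630, so d_i1 = -21.60 cm.
The intermediate image is 21.60 cm to the left of lens 1 (virtual), which is 14.9 − (-21.60) = 36.50 cm to the left of lens 2, so d_o2 = +36.50 cm.
Lens 2: 1/d_i2 = 1/f₂ − 1/d_o2 = 1/(18.6) − 1/(36.50) = 0.02637, so d_i2 = 37.9 cm.
The final image is real, 37.9 cm to the right of lens 2 (overall magnification ≈ -0.17).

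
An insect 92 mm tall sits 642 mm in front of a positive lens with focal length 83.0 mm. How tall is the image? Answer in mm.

1/d_i = 1/f − 1/d_o = 1/(83.00) − 1/(642) = 0.01049, so d_i = 95.32 mm.
m = −d_i/d_o = -0.1485.
|h_i| = |m|·h_o = 0.1485 × 92 = 13.7 mm. The image is real, inverted and reduced, on the far side of the lens.

13.7 mm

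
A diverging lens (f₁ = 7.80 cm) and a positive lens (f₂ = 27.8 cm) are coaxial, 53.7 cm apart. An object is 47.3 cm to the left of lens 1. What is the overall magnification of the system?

m = -0.121

f₁ = −7.80 cm (diverging).
Lens 1: 1/d_i1 = 1/(-7.80) − 1/(47.3) = -0.1493, so d_i1 = -6.696 cm; m₁ = −d_i1/d_o1 = +0.1416.
d_o2 = 53.7 − (-6.696) = 60.40 cm.
Lens 2: 1/d_i2 = 1/(27.8) − 1/(60.40) = 0.01941, so d_i2 = 51.51 cm; m₂ = −d_i2/d_o2 = -0.8528.
m = m₁·m₂ = (+0.1416)(-0.8528) = -0.121.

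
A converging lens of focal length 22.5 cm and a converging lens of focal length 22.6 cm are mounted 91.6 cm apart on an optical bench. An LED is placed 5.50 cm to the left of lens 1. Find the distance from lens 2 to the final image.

29.3 cm

Lens 1: 1/d_i1 = 1/f₁ − 1/d_o1 = 1/(22.5) − 1/(5.50) = -0.1374, so d_i1 = -7.279 cm.
The intermediate image is 7.279 cm to the left of lens 1 (virtual), which is 91.6 − (-7.279) = 98.88 cm to the left of lens 2, so d_o2 = +98.88 cm.
Lens 2: 1/d_i2 = 1/f₂ − 1/d_o2 = 1/(22.6) − 1/(98.88) = 0.03413, so d_i2 = 29.3 cm.
The final image is real, 29.3 cm to the right of lens 2 (overall magnification ≈ -0.39).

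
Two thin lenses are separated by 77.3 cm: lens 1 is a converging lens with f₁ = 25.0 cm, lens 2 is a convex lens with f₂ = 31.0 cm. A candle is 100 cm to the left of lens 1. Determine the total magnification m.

Lens 1: 1/d_i1 = 1/(25.0) − 1/(100) = 0.03000, so d_i1 = 33.33 cm; m₁ = −d_i1/d_o1 = -0.3333.
d_o2 = 77.3 − (33.33) = 43.97 cm.
Lens 2: 1/d_i2 = 1/(31.0) − 1/(43.97) = 0.009515, so d_i2 = 105.1 cm; m₂ = −d_i2/d_o2 = -2.390.
m = m₁·m₂ = (-0.3333)(-2.390) = +0.797.

m = +0.797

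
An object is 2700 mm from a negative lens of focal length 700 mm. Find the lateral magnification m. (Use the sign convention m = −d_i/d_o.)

For a negative lens, f = -700 mm.
1/d_i = 1/f − 1/d_o = 1/(-700.0) − 1/(2700) = -0.001799, so d_i = -555.9 mm.
m = −d_i/d_o = −(-555.9)/(2700) = +0.206.
The image is virtual, upright and reduced, on the same side as the object.

m = +0.206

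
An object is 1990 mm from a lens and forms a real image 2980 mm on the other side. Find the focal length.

f = 1190 mm (converging)

Real image ⇒ d_i = +2980 mm.
1/f = 1/d_o + 1/d_i = 1/(1990) + 1/(2980) = 0.0008381, so f = 1190 mm.
Since f is positive, the lens is converging.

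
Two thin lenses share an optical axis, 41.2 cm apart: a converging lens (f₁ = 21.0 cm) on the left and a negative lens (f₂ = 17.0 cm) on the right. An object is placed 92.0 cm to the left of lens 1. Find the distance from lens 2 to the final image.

7.67 cm

Lens 1: 1/d_i1 = 1/f₁ − 1/d_o1 = 1/(21.0) − 1/(92.0) = 0.03675, so d_i1 = 27.21 cm.
The intermediate image is 27.21 cm to the right of lens 1, which is 41.2 − (27.21) = 13.99 cm to the left of lens 2, so d_o2 = +13.99 cm.
Lens 2 is diverging, so f₂ = −17.0 cm.
Lens 2: 1/d_i2 = 1/f₂ − 1/d_o2 = 1/(-17.0) − 1/(13.99) = -0.1303, so d_i2 = -7.67 cm.
The final image is virtual, 7.67 cm to the left of lens 2 (overall magnification ≈ -0.16).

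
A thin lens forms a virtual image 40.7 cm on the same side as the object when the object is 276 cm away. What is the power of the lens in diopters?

P = -2.09 D

Virtual image ⇒ d_i = −40.7 cm.
1/f = 1/d_o + 1/d_i = 1/(276) + 1/(-40.7) = -0.02095 cm⁻¹.
f = -47.74 cm = -0.4774 m, so P = 1/f = -2.09 D.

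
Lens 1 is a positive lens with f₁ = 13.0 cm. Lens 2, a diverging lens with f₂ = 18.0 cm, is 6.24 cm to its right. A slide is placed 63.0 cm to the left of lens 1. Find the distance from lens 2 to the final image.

Lens 1: 1/d_i1 = 1/f₁ − 1/d_o1 = 1/(13.0) − 1/(63.0) = 0.06105, so d_i1 = 16.38 cm.
The intermediate image is 16.38 cm to the right of lens 1, which lies 10.14 cm to the right of lens 2 — a virtual object — so d_o2 = −10.14 cm.
Lens 2 is diverging, so f₂ = −18.0 cm.
Lens 2: 1/d_i2 = 1/f₂ − 1/d_o2 = 1/(-18.0) − 1/(-10.14) = 0.04306, so d_i2 = 23.2 cm.
The final image is real, 23.2 cm to the right of lens 2 (overall magnification ≈ -0.60).

23.2 cm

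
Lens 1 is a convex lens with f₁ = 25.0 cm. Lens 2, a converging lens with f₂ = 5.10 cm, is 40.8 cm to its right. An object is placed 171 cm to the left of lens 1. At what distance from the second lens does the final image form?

Lens 1: 1/d_i1 = 1/f₁ − 1/d_o1 = 1/(25.0) − 1/(171) = 0.03415, so d_i1 = 29.28 cm.
The intermediate image is 29.28 cm to the right of lens 1, which is 40.8 − (29.28) = 11.52 cm to the left of lens 2, so d_o2 = +11.52 cm.
Lens 2: 1/d_i2 = 1/f₂ − 1/d_o2 = 1/(5.10) − 1/(11.52) = 0.1093, so d_i2 = 9.15 cm.
The final image is real, 9.15 cm to the right of lens 2 (overall magnification ≈ 0.14).

9.15 cm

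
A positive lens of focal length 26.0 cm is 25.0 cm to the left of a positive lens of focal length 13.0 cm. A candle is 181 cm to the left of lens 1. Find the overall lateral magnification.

m = -0.119

Lens 1: 1/d_i1 = 1/(26.0) − 1/(181) = 0.03294, so d_i1 = 30.36 cm; m₁ = −d_i1/d_o1 = -0.1677.
d_o2 = 25.0 − (30.36) = -5.360 cm (virtual object).
Lens 2: 1/d_i2 = 1/(13.0) − 1/(-5.360) = 0.2635, so d_i2 = 3.795 cm; m₂ = −d_i2/d_o2 = +0.7081.
m = m₁·m₂ = (-0.1677)(+0.7081) = -0.119.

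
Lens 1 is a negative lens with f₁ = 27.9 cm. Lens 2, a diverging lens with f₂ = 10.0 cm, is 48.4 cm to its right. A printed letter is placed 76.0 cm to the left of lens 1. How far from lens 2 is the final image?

8.73 cm

Lens 1 is diverging, so f₁ = −27.9 cm.
Lens 1: 1/d_i1 = 1/f₁ − 1/d_o1 = 1/(-27.9) − 1/(76.0) = -0.04900, so d_i1 = -20.41 cm.
The intermediate image is 20.41 cm to the left of lens 1 (virtual), which is 48.4 − (-20.41) = 68.81 cm to the left of lens 2, so d_o2 = +68.81 cm.
Lens 2 is diverging, so f₂ = −10.0 cm.
Lens 2: 1/d_i2 = 1/f₂ − 1/d_o2 = 1/(-10.0) − 1/(68.81) = -0.1145, so d_i2 = -8.73 cm.
The final image is virtual, 8.73 cm to the left of lens 2 (overall magnification ≈ 0.034).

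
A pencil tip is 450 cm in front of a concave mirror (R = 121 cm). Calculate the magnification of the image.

f = R/2 = 121/2 = 60.50 cm.
1/d_i = 1/f − 1/d_o = 1/(60.50) − 1/(450) = 0.01431, so d_i = 69.90 cm.
m = −d_i/d_o = −(69.90)/(450) = -0.155.
The image is real, inverted and reduced, in front of the mirror.

m = -0.155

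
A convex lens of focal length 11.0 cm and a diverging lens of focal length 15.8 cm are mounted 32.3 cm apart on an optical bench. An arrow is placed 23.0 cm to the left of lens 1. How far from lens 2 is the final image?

Lens 1: 1/d_i1 = 1/f₁ − 1/d_o1 = 1/(11.0) − 1/(23.0) = 0.04743, so d_i1 = 21.08 cm.
The intermediate image is 21.08 cm to the right of lens 1, which is 32.3 − (21.08) = 11.22 cm to the left of lens 2, so d_o2 = +11.22 cm.
Lens 2 is diverging, so f₂ = −15.8 cm.
Lens 2: 1/d_i2 = 1/f₂ − 1/d_o2 = 1/(-15.8) − 1/(11.22) = -0.1524, so d_i2 = -6.56 cm.
The final image is virtual, 6.56 cm to the left of lens 2 (overall magnification ≈ -0.54).

6.56 cm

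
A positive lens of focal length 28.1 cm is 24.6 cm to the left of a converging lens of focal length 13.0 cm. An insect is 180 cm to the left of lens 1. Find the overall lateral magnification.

m = -0.111

Lens 1: 1/d_i1 = 1/(28.1) − 1/(180) = 0.03003, so d_i1 = 33.30 cm; m₁ = −d_i1/d_o1 = -0.1850.
d_o2 = 24.6 − (33.30) = -8.700 cm (virtual object).
Lens 2: 1/d_i2 = 1/(13.0) − 1/(-8.700) = 0.1919, so d_i2 = 5.212 cm; m₂ = −d_i2/d_o2 = +0.5991.
m = m₁·m₂ = (-0.1850)(+0.5991) = -0.111.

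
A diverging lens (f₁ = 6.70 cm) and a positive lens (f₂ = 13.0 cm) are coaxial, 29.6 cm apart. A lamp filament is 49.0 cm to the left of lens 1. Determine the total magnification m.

m = -0.0695

f₁ = −6.70 cm (diverging).
Lens 1: 1/d_i1 = 1/(-6.70) − 1/(49.0) = -0.1697, so d_i1 = -5.894 cm; m₁ = −d_i1/d_o1 = +0.1203.
d_o2 = 29.6 − (-5.894) = 35.49 cm.
Lens 2: 1/d_i2 = 1/(13.0) − 1/(35.49) = 0.04875, so d_i2 = 20.51 cm; m₂ = −d_i2/d_o2 = -0.5780.
m = m₁·m₂ = (+0.1203)(-0.5780) = -0.0695.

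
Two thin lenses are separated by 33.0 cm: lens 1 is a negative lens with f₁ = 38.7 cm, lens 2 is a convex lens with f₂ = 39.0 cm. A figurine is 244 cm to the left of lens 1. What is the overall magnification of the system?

m = -0.195

f₁ = −38.7 cm (diverging).
Lens 1: 1/d_i1 = 1/(-38.7) − 1/(244) = -0.02994, so d_i1 = -33.40 cm; m₁ = −d_i1/d_o1 = +0.1369.
d_o2 = 33.0 − (-33.40) = 66.40 cm.
Lens 2: 1/d_i2 = 1/(39.0) − 1/(66.40) = 0.01058, so d_i2 = 94.51 cm; m₂ = −d_i2/d_o2 = -1.423.
m = m₁·m₂ = (+0.1369)(-1.423) = -0.195.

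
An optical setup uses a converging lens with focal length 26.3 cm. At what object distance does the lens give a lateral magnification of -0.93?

54.6 cm

m = −d_i/d_o ⇒ d_i = −m·d_o.
1/f = 1/d_o + 1/d_i = 1/d_o − 1/(m·d_o) = (1 − 1/m)/d_o, so d_o = f(1 − 1/m) = (26.30)(1 − 1/(-0.93)) = 54.6 cm.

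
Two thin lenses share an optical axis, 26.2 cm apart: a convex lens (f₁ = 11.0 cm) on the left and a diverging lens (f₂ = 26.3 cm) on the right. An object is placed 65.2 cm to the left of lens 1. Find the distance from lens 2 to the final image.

8.69 cm

Lens 1: 1/d_i1 = 1/f₁ − 1/d_o1 = 1/(11.0) − 1/(65.2) = 0.07557, so d_i1 = 13.23 cm.
The intermediate image is 13.23 cm to the right of lens 1, which is 26.2 − (13.23) = 12.97 cm to the left of lens 2, so d_o2 = +12.97 cm.
Lens 2 is diverging, so f₂ = −26.3 cm.
Lens 2: 1/d_i2 = 1/f₂ − 1/d_o2 = 1/(-26.3) − 1/(12.97) = -0.1151, so d_i2 = -8.69 cm.
The final image is virtual, 8.69 cm to the left of lens 2 (overall magnification ≈ -0.14).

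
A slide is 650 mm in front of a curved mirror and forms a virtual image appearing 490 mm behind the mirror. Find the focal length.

f = -1990 mm (convex)

Virtual image ⇒ d_i = −490 mm.
1/f = 1/d_o + 1/d_i = 1/(650) + 1/(-490) = -0.0005024, so f = -1990 mm.
Since f is negative, the curved mirror is convex.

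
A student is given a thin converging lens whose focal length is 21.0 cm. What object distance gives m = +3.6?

m = −d_i/d_o ⇒ d_i = −m·d_o.
1/f = 1/d_o + 1/d_i = 1/d_o − 1/(m·d_o) = (1 − 1/m)/d_o, so d_o = f(1 − 1/m) = (21.00)(1 − 1/(+3.6)) = 15.2 cm.

15.2 cm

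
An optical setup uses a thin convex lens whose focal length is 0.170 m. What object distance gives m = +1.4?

0.0486 m

m = −d_i/d_o ⇒ d_i = −m·d_o.
1/f = 1/d_o + 1/d_i = 1/d_o − 1/(m·d_o) = (1 − 1/m)/d_o, so d_o = f(1 − 1/m) = (0.1700)(1 − 1/(+1.4)) = 0.0486 m.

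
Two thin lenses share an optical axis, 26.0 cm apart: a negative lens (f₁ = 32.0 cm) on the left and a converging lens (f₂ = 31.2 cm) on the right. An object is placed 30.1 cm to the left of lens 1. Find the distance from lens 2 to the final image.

Lens 1 is diverging, so f₁ = −32.0 cm.
Lens 1: 1/d_i1 = 1/f₁ − 1/d_o1 = 1/(-32.0) − 1/(30.1) = -0.06447, so d_i1 = -15.51 cm.
The intermediate image is 15.51 cm to the left of lens 1 (virtual), which is 26.0 − (-15.51) = 41.51 cm to the left of lens 2, so d_o2 = +41.51 cm.
Lens 2: 1/d_i2 = 1/f₂ − 1/d_o2 = 1/(31.2) − 1/(41.51) = 0.007961, so d_i2 = 126 cm.
The final image is real, 126 cm to the right of lens 2 (overall magnification ≈ -1.6).

126 cm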